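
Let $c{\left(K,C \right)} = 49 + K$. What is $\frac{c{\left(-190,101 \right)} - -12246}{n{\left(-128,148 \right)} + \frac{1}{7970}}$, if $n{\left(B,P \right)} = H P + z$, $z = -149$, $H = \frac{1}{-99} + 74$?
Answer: $\frac{9551208150}{8522711629} \approx 1.1207$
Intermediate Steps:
$H = \frac{7325}{99}$ ($H = - \frac{1}{99} + 74 = \frac{7325}{99} \approx 73.99$)
$n{\left(B,P \right)} = -149 + \frac{7325 P}{99}$ ($n{\left(B,P \right)} = \frac{7325 P}{99} - 149 = -149 + \frac{7325 P}{99}$)
$\frac{c{\left(-190,101 \right)} - -12246}{n{\left(-128,148 \right)} + \frac{1}{7970}} = \frac{\left(49 - 190\right) - -12246}{\left(-149 + \frac{7325}{99} \cdot 148\right) + \frac{1}{7970}} = \frac{-141 + 12246}{\left(-149 + \frac{1084100}{99}\right) + \frac{1}{7970}} = \frac{12105}{\frac{1069349}{99} + \frac{1}{7970}} = \frac{12105}{\frac{8522711629}{789030}} = 12105 \cdot \frac{789030}{8522711629} = \frac{9551208150}{8522711629}$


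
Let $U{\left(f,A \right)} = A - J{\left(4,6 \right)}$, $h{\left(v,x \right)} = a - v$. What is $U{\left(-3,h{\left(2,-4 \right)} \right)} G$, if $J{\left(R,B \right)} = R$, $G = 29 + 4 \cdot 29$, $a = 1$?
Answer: $-725$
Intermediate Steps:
$G = 145$ ($G = 29 + 116 = 145$)
$h{\left(v,x \right)} = 1 - v$
$U{\left(f,A \right)} = -4 + A$ ($U{\left(f,A \right)} = A - 4 = -4 + A$)
$U{\left(-3,h{\left(2,-4 \right)} \right)} G = \left(-4 + \left(1 - 2\right)\right) 145 = \left(-4 - 1\right) 145 = \left(-5\right) 145 = -725$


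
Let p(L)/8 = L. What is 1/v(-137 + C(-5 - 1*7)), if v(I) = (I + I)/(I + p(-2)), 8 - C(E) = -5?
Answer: 35/62 ≈ 0.56452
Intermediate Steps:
p(L) = 8*L
C(E) = 13 (C(E) = 8 - 1*(-5) = 8 + 5 = 13)
v(I) = 2*I/(-16 + I) (v(I) = (I + I)/(I + 8*(-2)) = (2*I)/(I - 16) = (2*I)/(-16 + I) = 2*I/(-16 + I))
1/v(-137 + C(-5 - 1*7)) = 1/(2*(-137 + 13)/(-16 + (-137 + 13))) = 1/(2*(-124)/(-16 - 124)) = 1/(2*(-124)/(-140)) = 1/(2*(-124)*(-1/140)) = 1/(62/35) = 35/62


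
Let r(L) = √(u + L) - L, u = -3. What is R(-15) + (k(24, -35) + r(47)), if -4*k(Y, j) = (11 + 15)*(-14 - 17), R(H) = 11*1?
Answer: 331/2 + 2*√11 ≈ 172.13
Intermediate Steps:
R(H) = 11
k(Y, j) = 403/2 (k(Y, j) = -(11 + 15)*(-14 - 17)/4 = -13*(-31)/2 = -¼*(-806) = 403/2)
r(L) = √(-3 + L) - L
R(-15) + (k(24, -35) + r(47)) = 11 + (403/2 + (√(-3 + 47) - 1*47)) = 11 + (403/2 + (√44 - 47)) = 11 + (403/2 + (2*√11 - 47)) = 11 + (403/2 + (-47 + 2*√11)) = 11 + (309/2 + 2*√11) = 331/2 + 2*√11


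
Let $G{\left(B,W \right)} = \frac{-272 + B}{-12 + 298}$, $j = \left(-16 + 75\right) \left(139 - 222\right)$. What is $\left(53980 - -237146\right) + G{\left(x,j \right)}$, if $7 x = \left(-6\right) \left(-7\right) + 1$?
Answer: $\frac{582832391}{2002} \approx 2.9113 \cdot 10^{5}$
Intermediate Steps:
$x = \frac{43}{7}$ ($x = \frac{\left(-6\right) \left(-7\right) + 1}{7} = \frac{42 + 1}{7} = \frac{1}{7} \cdot 43 = \frac{43}{7} \approx 6.1429$)
$j = -4897$ ($j = 59 \left(-83\right) = -4897$)
$G{\left(B,W \right)} = - \frac{136}{143} + \frac{B}{286}$ ($G{\left(B,W \right)} = \frac{-272 + B}{286} = \left(-272 + B\right) \frac{1}{286} = - \frac{136}{143} + \frac{B}{286}$)
$\left(53980 - -237146\right) + G{\left(x,j \right)} = \left(53980 - -237146\right) + \left(- \frac{136}{143} + \frac{1}{286} \cdot \frac{43}{7}\right) = \left(53980 + 237146\right) + \left(- \frac{136}{143} + \frac{43}{2002}\right) = 291126 - \frac{1861}{2002} = \frac{582832391}{2002}$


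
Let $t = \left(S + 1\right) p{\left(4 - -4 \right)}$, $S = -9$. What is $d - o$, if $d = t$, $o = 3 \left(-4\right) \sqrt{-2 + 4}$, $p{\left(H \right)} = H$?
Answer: $-64 + 12 \sqrt{2} \approx -47.029$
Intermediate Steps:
$o = - 12 \sqrt{2} \approx -16.971$
$t = -64$ ($t = \left(-9 + 1\right) \left(4 - -4\right) = - 8 \left(4 + 4\right) = \left(-8\right) 8 = -64$)
$d = -64$
$d - o = -64 - - 12 \sqrt{2} = -64 + 12 \sqrt{2}$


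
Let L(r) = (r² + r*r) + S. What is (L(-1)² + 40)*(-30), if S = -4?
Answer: -1320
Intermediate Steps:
L(r) = -4 + 2*r² (L(r) = (r² + r*r) - 4 = (r² + r²) - 4 = 2*r² - 4 = -4 + 2*r²)
(L(-1)² + 40)*(-30) = ((-4 + 2*(-1)²)² + 40)*(-30) = ((-4 + 2*1)² + 40)*(-30) = ((-4 + 2)² + 40)*(-30) = ((-2)² + 40)*(-30) = (4 + 40)*(-30) = 44*(-30) = -1320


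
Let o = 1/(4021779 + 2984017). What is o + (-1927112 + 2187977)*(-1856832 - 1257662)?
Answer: -5691946373688488759/7005796 ≈ -8.1246e+11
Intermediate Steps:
o = 1/7005796 ≈ 1.4274e-7
o + (-1927112 + 2187977)*(-1856832 - 1257662) = 1/7005796 + (-1927112 + 2187977)*(-1856832 - 1257662) = 1/7005796 + 260865*(-3114494) = 1/7005796 - 812462477310 = -5691946373688488759/7005796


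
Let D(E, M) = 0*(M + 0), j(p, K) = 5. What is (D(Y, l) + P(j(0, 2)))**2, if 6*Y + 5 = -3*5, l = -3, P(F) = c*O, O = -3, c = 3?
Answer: 81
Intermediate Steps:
P(F) = -9 (P(F) = 3*(-3) = -9)
Y = -10/3 (Y = -5/6 + (-3*5)/6 = -5/6 + (1/6)*(-15) = -5/6 - 5/2 = -10/3 ≈ -3.3333)
D(E, M) = 0 (D(E, M) = 0*M = 0)
(D(Y, l) + P(j(0, 2)))**2 = (0 - 9)**2 = (-9)**2 = 81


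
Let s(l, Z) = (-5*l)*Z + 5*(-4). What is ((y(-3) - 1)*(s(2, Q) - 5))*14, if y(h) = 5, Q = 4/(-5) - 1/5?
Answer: -840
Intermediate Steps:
Q = -1 (Q = 4*(-1/5) - 1*1/5 = -4/5 - 1/5 = -1)
s(l, Z) = -20 - 5*Z*l (s(l, Z) = -5*Z*l - 20 = -20 - 5*Z*l)
((y(-3) - 1)*(s(2, Q) - 5))*14 = ((5 - 1)*((-20 - 5*(-1)*2) - 5))*14 = (4*((-20 + 10) - 5))*14 = (4*(-10 - 5))*14 = (4*(-15))*14 = -60*14 = -840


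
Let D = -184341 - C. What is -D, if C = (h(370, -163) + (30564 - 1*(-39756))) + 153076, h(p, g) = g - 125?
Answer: 407449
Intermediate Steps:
h(p, g) = -125 + g
C = 223108 (C = ((-125 - 163) + (30564 - 1*(-39756))) + 153076 = (-288 + (30564 + 39756)) + 153076 = (-288 + 70320) + 153076 = 70032 + 153076 = 223108)
D = -407449 (D = -184341 - 1*223108 = -184341 - 223108 = -407449)
-D = -1*(-407449) = 407449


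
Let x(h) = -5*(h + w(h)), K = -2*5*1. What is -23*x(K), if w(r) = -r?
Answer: 0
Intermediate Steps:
K = -10 (K = -10*1 = -10)
x(h) = 0 (x(h) = -5*(h - h) = -5*0 = 0)
-23*x(K) = -23*0 = 0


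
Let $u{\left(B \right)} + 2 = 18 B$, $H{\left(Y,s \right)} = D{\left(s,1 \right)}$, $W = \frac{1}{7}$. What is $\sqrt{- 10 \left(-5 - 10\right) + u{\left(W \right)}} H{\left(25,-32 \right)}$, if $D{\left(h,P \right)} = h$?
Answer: $- \frac{32 \sqrt{7378}}{7} \approx -392.66$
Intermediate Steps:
$W = \frac{1}{7} \approx 0.14286$
$H{\left(Y,s \right)} = s$
$u{\left(B \right)} = -2 + 18 B$
$\sqrt{- 10 \left(-5 - 10\right) + u{\left(W \right)}} H{\left(25,-32 \right)} = \sqrt{- 10 \left(-5 - 10\right) + \left(-2 + 18 \cdot \frac{1}{7}\right)} \left(-32\right) = \sqrt{\left(-10\right) \left(-15\right) + \left(-2 + \frac{18}{7}\right)} \left(-32\right) = \sqrt{150 + \frac{4}{7}} \left(-32\right) = \sqrt{\frac{1054}{7}} \left(-32\right) = \frac{\sqrt{7378}}{7} \left(-32\right) = - \frac{32 \sqrt{7378}}{7}$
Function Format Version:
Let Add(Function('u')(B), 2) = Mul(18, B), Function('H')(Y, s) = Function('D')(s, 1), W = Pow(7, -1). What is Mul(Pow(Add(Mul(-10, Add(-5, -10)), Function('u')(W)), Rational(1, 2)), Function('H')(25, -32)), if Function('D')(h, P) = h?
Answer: Mul(Rational(-32, 7), Pow(7378, Rational(1, 2))) ≈ -392.66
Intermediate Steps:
W = Rational(1, 7) ≈ 0.14286
Function('H')(Y, s) = s
Function('u')(B) = Add(-2, Mul(18, B))
Mul(Pow(Add(Mul(-10, Add(-5, -10)), Function('u')(W)), Rational(1, 2)), Function('H')(25, -32)) = Mul(Pow(Add(Mul(-10, Add(-5, -10)), Add(-2, Mul(18, Rational(1, 7)))), Rational(1, 2)), -32) = Mul(Pow(Add(Mul(-10, -15), Add(-2, Rational(18, 7))), Rational(1, 2)), -32) = Mul(Pow(Add(150, Rational(4, 7)), Rational(1, 2)), -32) = Mul(Pow(Rational(1054, 7), Rational(1, 2)), -32) = Mul(Mul(Rational(1, 7), Pow(7378, Rational(1, 2))), -32) = Mul(Rational(-32, 7), Pow(7378, Rational(1, 2)))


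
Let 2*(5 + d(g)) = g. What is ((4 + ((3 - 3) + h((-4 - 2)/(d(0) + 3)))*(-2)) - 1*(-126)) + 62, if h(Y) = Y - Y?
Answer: 192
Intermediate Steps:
d(g) = -5 + g/2
h(Y) = 0
((4 + ((3 - 3) + h((-4 - 2)/(d(0) + 3)))*(-2)) - 1*(-126)) + 62 = ((4 + ((3 - 3) + 0)*(-2)) - 1*(-126)) + 62 = ((4 + (0 + 0)*(-2)) + 126) + 62 = ((4 + 0*(-2)) + 126) + 62 = ((4 + 0) + 126) + 62 = (4 + 126) + 62 = 130 + 62 = 192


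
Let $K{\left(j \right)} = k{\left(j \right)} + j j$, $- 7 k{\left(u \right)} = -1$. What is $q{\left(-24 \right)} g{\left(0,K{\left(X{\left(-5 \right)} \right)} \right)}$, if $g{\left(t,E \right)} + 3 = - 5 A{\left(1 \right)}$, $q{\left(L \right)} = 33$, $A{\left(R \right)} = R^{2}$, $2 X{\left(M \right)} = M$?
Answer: $-264$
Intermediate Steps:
$k{\left(u \right)} = \frac{1}{7}$ ($k{\left(u \right)} = \left(- \frac{1}{7}\right) \left(-1\right) = \frac{1}{7}$)
$X{\left(M \right)} = \frac{M}{2}$
$K{\left(j \right)} = \frac{1}{7} + j^{2}$ ($K{\left(j \right)} = \frac{1}{7} + j j = \frac{1}{7} + j^{2}$)
$g{\left(t,E \right)} = -8$ ($g{\left(t,E \right)} = -3 - 5 \cdot 1^{2} = -3 - 5 = -8$)
$q{\left(-24 \right)} g{\left(0,K{\left(X{\left(-5 \right)} \right)} \right)} = 33 \left(-8\right) = -264$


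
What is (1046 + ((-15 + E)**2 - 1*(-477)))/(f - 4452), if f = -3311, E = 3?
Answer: -1667/7763 ≈ -0.21474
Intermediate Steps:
(1046 + ((-15 + E)**2 - 1*(-477)))/(f - 4452) = (1046 + ((-15 + 3)**2 - 1*(-477)))/(-3311 - 4452) = (1046 + ((-12)**2 + 477))/(-7763) = (1046 + (144 + 477))*(-1/7763) = (1046 + 621)*(-1/7763) = 1667*(-1/7763) = -1667/7763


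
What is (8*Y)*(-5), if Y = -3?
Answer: 120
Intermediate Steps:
(8*Y)*(-5) = (8*(-3))*(-5) = -24*(-5) = 120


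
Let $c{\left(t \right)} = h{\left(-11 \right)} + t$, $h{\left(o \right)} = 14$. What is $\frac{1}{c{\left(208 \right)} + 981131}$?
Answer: $\frac{1}{981353} \approx 1.019 \cdot 10^{-6}$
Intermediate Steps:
$c{\left(t \right)} = 14 + t$
$\frac{1}{c{\left(208 \right)} + 981131} = \frac{1}{\left(14 + 208\right) + 981131} = \frac{1}{222 + 981131} = \frac{1}{981353}$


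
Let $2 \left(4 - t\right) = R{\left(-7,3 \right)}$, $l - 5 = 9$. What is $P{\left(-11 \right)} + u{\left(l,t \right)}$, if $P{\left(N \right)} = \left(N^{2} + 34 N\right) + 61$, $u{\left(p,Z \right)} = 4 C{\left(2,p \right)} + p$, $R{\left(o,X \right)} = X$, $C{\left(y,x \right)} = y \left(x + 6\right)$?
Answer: $-18$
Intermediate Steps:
$C{\left(y,x \right)} = y \left(6 + x\right)$
$l = 14$ ($l = 5 + 9 = 14$)
$t = \frac{5}{2}$ ($t = 4 - \frac{3}{2} = \frac{5}{2} \approx 2.5$)
$u{\left(p,Z \right)} = 48 + 9 p$ ($u{\left(p,Z \right)} = 4 \cdot 2 \left(6 + p\right) + p = 4 \left(12 + 2 p\right) + p = \left(48 + 8 p\right) + p = 48 + 9 p$)
$P{\left(N \right)} = 61 + N^{2} + 34 N$
$P{\left(-11 \right)} + u{\left(l,t \right)} = \left(61 + \left(-11\right)^{2} + 34 \left(-11\right)\right) + \left(48 + 9 \cdot 14\right) = \left(61 + 121 - 374\right) + \left(48 + 126\right) = -192 + 174 = -18$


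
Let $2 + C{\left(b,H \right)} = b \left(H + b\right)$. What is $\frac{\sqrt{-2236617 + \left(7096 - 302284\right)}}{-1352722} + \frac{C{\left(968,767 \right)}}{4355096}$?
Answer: $\frac{839739}{2177548} - \frac{i \sqrt{2531805}}{1352722} \approx 0.38563 - 0.0011763 i$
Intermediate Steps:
$C{\left(b,H \right)} = -2 + b \left(H + b\right)$
$\frac{\sqrt{-2236617 + \left(7096 - 302284\right)}}{-1352722} + \frac{C{\left(968,767 \right)}}{4355096} = \frac{\sqrt{-2236617 + \left(7096 - 302284\right)}}{-1352722} + \frac{-2 + 968^{2} + 767 \cdot 968}{4355096} = \sqrt{-2236617 + \left(7096 - 302284\right)} \left(- \frac{1}{1352722}\right) + \left(-2 + 937024 + 742456\right) \frac{1}{4355096} = \sqrt{-2236617 - 295188} \left(- \frac{1}{1352722}\right) + 1679478 \cdot \frac{1}{4355096} = \sqrt{-2531805} \left(- \frac{1}{1352722}\right) + \frac{839739}{2177548} = i \sqrt{2531805} \left(- \frac{1}{1352722}\right) + \frac{839739}{2177548} = - \frac{i \sqrt{2531805}}{1352722} + \frac{839739}{2177548} = \frac{839739}{2177548} - \frac{i \sqrt{2531805}}{1352722}$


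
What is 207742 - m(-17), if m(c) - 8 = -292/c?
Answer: 3531186/17 ≈ 2.0772e+5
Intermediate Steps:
m(c) = 8 - 292/c
207742 - m(-17) = 207742 - (8 - 292/(-17)) = 207742 - (8 - 292*(-1/17)) = 207742 - (8 + 292/17) = 207742 - 1*428/17 = 207742 - 428/17 = 3531186/17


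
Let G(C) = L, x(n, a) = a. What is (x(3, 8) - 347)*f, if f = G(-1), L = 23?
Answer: -7797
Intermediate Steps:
G(C) = 23
f = 23
(x(3, 8) - 347)*f = (8 - 347)*23 = -339*23 = -7797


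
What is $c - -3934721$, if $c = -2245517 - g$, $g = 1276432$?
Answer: $412772$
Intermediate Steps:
$c = -3521949$ ($c = -2245517 - 1276432 = -3521949$)
$c - -3934721 = -3521949 - -3934721 = -3521949 + 3934721 = 412772$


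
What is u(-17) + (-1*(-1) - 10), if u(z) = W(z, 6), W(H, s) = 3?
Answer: -6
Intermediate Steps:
u(z) = 3
u(-17) + (-1*(-1) - 10) = 3 + (-1*(-1) - 10) = 3 + (1 - 10) = 3 - 9 = -6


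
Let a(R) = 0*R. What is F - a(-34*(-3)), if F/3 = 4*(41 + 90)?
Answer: 1572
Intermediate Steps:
a(R) = 0
F = 1572 (F = 3*(4*(41 + 90)) = 3*(4*131) = 3*524 = 1572)
F - a(-34*(-3)) = 1572 - 1*0 = 1572 + 0 = 1572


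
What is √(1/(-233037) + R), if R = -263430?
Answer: 3463*I*√14727363/25893 ≈ 513.25*I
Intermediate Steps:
√(1/(-233037) + R) = √(1/(-233037) - 263430) = √(-1/233037 - 263430) = √(-61388936911/233037) = 3463*I*√14727363/25893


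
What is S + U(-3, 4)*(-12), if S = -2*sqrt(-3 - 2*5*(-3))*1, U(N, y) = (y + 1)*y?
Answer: -240 - 6*sqrt(3) ≈ -250.39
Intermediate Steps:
U(N, y) = y*(1 + y) (U(N, y) = (1 + y)*y = y*(1 + y))
S = -6*sqrt(3) (S = -2*sqrt(-3 - 10*(-3))*1 = -2*sqrt(-3 + 30)*1 = -6*sqrt(3)*1 = -6*sqrt(3) ≈ -10.392)
S + U(-3, 4)*(-12) = -6*sqrt(3) + (4*(1 + 4))*(-12) = -6*sqrt(3) + (4*5)*(-12) = -6*sqrt(3) + 20*(-12) = -6*sqrt(3) - 240 = -240 - 6*sqrt(3)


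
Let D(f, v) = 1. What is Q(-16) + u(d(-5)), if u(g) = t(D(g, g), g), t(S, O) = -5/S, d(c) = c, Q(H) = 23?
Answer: 18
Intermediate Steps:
u(g) = -5 (u(g) = -5/1 = -5*1 = -5)
Q(-16) + u(d(-5)) = 23 - 5 = 18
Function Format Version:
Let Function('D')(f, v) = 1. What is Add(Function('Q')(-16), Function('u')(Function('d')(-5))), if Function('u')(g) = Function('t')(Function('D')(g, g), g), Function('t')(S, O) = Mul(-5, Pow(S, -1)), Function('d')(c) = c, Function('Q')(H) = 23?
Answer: 18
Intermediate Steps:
Function('u')(g) = -5 (Function('u')(g) = Mul(-5, Pow(1, -1)) = Mul(-5, 1) = -5)
Add(Function('Q')(-16), Function('u')(Function('d')(-5))) = Add(23, -5) = 18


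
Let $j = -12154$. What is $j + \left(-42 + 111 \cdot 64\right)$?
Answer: $-5092$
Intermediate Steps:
$j + \left(-42 + 111 \cdot 64\right) = -12154 + \left(-42 + 111 \cdot 64\right) = -12154 + \left(-42 + 7104\right) = -12154 + 7062 = -5092$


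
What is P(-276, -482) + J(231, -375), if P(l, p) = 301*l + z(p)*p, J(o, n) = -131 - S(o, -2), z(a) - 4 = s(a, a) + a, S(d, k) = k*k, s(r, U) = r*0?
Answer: 147185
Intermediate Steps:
s(r, U) = 0
S(d, k) = k²
z(a) = 4 + a (z(a) = 4 + (0 + a) = 4 + a)
J(o, n) = -135 (J(o, n) = -131 - 1*(-2)² = -131 - 1*4 = -131 - 4 = -135)
P(l, p) = 301*l + p*(4 + p) (P(l, p) = 301*l + (4 + p)*p = 301*l + p*(4 + p))
P(-276, -482) + J(231, -375) = (301*(-276) - 482*(4 - 482)) - 135 = (-83076 - 482*(-478)) - 135 = (-83076 + 230396) - 135 = 147320 - 135 = 147185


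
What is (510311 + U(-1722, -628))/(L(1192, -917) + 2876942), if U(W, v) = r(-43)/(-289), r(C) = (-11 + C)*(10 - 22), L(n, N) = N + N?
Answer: 147479231/830906212 ≈ 0.17749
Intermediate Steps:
L(n, N) = 2*N
r(C) = 132 - 12*C (r(C) = (-11 + C)*(-12) = 132 - 12*C)
U(W, v) = -648/289 (U(W, v) = (132 - 12*(-43))/(-289) = (132 + 516)*(-1/289) = 648*(-1/289) = -648/289)
(510311 + U(-1722, -628))/(L(1192, -917) + 2876942) = (510311 - 648/289)/(2*(-917) + 2876942) = 147479231/(289*(-1834 + 2876942)) = (147479231/289)/2875108 = (147479231/289)*(1/2875108) = 147479231/830906212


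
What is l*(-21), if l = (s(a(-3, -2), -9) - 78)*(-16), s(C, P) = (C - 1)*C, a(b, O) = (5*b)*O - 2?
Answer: 227808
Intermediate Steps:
a(b, O) = -2 + 5*O*b (a(b, O) = 5*O*b - 2 = -2 + 5*O*b)
s(C, P) = C*(-1 + C) (s(C, P) = (-1 + C)*C = C*(-1 + C))
l = -10848 (l = ((-2 + 5*(-2)*(-3))*(-1 + (-2 + 5*(-2)*(-3))) - 78)*(-16) = ((-2 + 30)*(-1 + (-2 + 30)) - 78)*(-16) = (28*(-1 + 28) - 78)*(-16) = (28*27 - 78)*(-16) = (756 - 78)*(-16) = 678*(-16) = -10848)
l*(-21) = -10848*(-21) = 227808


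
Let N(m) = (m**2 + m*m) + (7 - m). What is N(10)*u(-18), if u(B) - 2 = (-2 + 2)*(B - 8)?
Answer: 394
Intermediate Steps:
u(B) = 2 (u(B) = 2 + (-2 + 2)*(B - 8) = 2 + 0*(-8 + B) = 2 + 0 = 2)
N(m) = 7 - m + 2*m**2 (N(m) = (m**2 + m**2) + (7 - m) = 2*m**2 + (7 - m) = 7 - m + 2*m**2)
N(10)*u(-18) = (7 - 1*10 + 2*10**2)*2 = (7 - 10 + 2*100)*2 = (7 - 10 + 200)*2 = 197*2 = 394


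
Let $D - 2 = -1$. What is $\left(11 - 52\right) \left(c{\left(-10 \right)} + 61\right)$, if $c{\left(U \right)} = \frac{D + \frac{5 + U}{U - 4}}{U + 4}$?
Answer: $- \frac{209305}{84} \approx -2491.7$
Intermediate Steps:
$D = 1$ ($D = 2 - 1 = 1$)
$c{\left(U \right)} = \frac{1 + \frac{5 + U}{-4 + U}}{4 + U}$ ($c{\left(U \right)} = \frac{1 + \frac{5 + U}{U - 4}}{U + 4} = \frac{1 + \frac{5 + U}{-4 + U}}{4 + U}$)
$\left(11 - 52\right) \left(c{\left(-10 \right)} + 61\right) = \left(11 - 52\right) \left(\frac{1 + 2 \left(-10\right)}{-16 + \left(-10\right)^{2}} + 61\right) = - 41 \left(\frac{1 - 20}{-16 + 100} + 61\right) = - 41 \left(\frac{1}{84} \left(-19\right) + 61\right) = - 41 \left(- \frac{19}{84} + 61\right) = \left(-41\right) \frac{5105}{84} = - \frac{209305}{84}$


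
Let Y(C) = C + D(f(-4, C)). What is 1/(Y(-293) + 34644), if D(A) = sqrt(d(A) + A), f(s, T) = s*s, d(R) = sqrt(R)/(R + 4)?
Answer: 171755/5899955924 - 9*sqrt(5)/5899955924 ≈ 2.9108e-5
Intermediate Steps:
d(R) = sqrt(R)/(4 + R)
f(s, T) = s**2
D(A) = sqrt(A + sqrt(A)/(4 + A)) (D(A) = sqrt(sqrt(A)/(4 + A) + A) = sqrt(A + sqrt(A)/(4 + A)))
Y(C) = C + 9*sqrt(5)/5 (Y(C) = C + sqrt((sqrt((-4)**2) + (-4)**2*(4 + (-4)**2))/(4 + (-4)**2)) = C + sqrt((sqrt(16) + 16*(4 + 16))/(4 + 16)) = C + sqrt((4 + 16*20)/20) = C + sqrt((4 + 320)/20) = C + sqrt((1/20)*324) = C + sqrt(81/5) = C + 9*sqrt(5)/5)
1/(Y(-293) + 34644) = 1/((-293 + 9*sqrt(5)/5) + 34644) = 1/(34351 + 9*sqrt(5)/5)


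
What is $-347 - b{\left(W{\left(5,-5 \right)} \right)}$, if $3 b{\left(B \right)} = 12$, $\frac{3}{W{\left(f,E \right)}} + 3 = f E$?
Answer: $-351$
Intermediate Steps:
$W{\left(f,E \right)} = \frac{3}{-3 + E f}$ ($W{\left(f,E \right)} = \frac{3}{-3 + f E} = \frac{3}{-3 + E f}$)
$b{\left(B \right)} = 4$ ($b{\left(B \right)} = \frac{1}{3} \cdot 12 = 4$)
$-347 - b{\left(W{\left(5,-5 \right)} \right)} = -347 - 4 = -351$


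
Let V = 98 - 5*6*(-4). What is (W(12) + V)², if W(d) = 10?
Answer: 51984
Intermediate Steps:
V = 218 (V = 98 - 30*(-4) = 98 - 1*(-120) = 98 + 120 = 218)
(W(12) + V)² = (10 + 218)² = 228² = 51984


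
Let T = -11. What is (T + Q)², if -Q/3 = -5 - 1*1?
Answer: 49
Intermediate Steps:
Q = 18 (Q = -3*(-5 - 1*1) = -3*(-5 - 1) = -3*(-6) = 18)
(T + Q)² = (-11 + 18)² = 7² = 49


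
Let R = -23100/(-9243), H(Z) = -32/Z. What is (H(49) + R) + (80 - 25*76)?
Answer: -274484872/150969 ≈ -1818.2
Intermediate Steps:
R = 7700/3081 (R = -23100*(-1/9243) = 7700/3081 ≈ 2.4992)
(H(49) + R) + (80 - 25*76) = (-32/49 + 7700/3081) + (80 - 25*76) = (-32*1/49 + 7700/3081) + (80 - 1900) = (-32/49 + 7700/3081) - 1820 = 278708/150969 - 1820 = -274484872/150969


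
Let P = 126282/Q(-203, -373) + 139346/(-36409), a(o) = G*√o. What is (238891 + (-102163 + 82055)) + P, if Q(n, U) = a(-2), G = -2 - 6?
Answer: 7965530901/36409 + 63141*I*√2/8 ≈ 2.1878e+5 + 11162.0*I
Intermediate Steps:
G = -8
a(o) = -8*√o
Q(n, U) = -8*I*√2
P = -139346/36409 + 63141*I*√2/8 (P = 126282/((-8*I*√2)) + 139346/(-36409) = 126282*(I*√2/16) + 139346*(-1/36409) = 63141*I*√2/8 - 139346/36409 = -139346/36409 + 63141*I*√2/8 ≈ -3.8272 + 11162.0*I)
(238891 + (-102163 + 82055)) + P = (238891 + (-102163 + 82055)) + (-139346/36409 + 63141*I*√2/8) = (238891 - 20108) + (-139346/36409 + 63141*I*√2/8) = 218783 + (-139346/36409 + 63141*I*√2/8) = 7965530901/36409 + 63141*I*√2/8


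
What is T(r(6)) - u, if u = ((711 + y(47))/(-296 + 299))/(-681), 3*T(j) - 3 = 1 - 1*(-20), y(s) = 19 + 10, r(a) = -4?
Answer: 17084/2043 ≈ 8.3622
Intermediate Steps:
y(s) = 29
T(j) = 8 (T(j) = 1 + (1 - 1*(-20))/3 = 1 + (1 + 20)/3 = 1 + (⅓)*21 = 1 + 7 = 8)
u = -740/2043 (u = ((711 + 29)/(-296 + 299))/(-681) = (740/3)*(-1/681) = -740/2043 ≈ -0.36221)
T(r(6)) - u = 8 - 1*(-740/2043) = 8 + 740/2043 = 17084/2043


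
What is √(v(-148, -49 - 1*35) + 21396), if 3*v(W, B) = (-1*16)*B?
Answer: 2*√5461 ≈ 147.80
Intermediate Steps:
v(W, B) = -16*B/3 (v(W, B) = ((-1*16)*B)/3 = (-16*B)/3 = -16*B/3)
√(v(-148, -49 - 1*35) + 21396) = √(-16*(-49 - 1*35)/3 + 21396) = √(-16*(-49 - 35)/3 + 21396) = √(-16/3*(-84) + 21396) = √(448 + 21396) = √21844 = 2*√5461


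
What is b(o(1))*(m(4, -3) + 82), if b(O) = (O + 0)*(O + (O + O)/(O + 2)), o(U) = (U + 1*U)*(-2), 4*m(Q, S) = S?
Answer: 0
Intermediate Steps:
m(Q, S) = S/4
o(U) = -4*U (o(U) = (U + U)*(-2) = (2*U)*(-2) = -4*U)
b(O) = O*(O + 2*O/(2 + O)) (b(O) = O*(O + (2*O)/(2 + O)) = O*(O + 2*O/(2 + O)))
b(o(1))*(m(4, -3) + 82) = ((-4*1)²*(4 - 4*1)/(2 - 4*1))*((¼)*(-3) + 82) = ((-4)²*(4 - 4)/(2 - 4))*(-¾ + 82) = (16*0/(-2))*(325/4) = (16*(-½)*0)*(325/4) = 0*(325/4) = 0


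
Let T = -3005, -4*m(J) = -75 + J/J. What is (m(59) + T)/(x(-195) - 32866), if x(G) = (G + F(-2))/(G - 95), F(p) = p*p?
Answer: 288695/3176983 ≈ 0.090871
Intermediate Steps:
m(J) = 37/2 (m(J) = -(-75 + J/J)/4 = -(-75 + 1)/4 = -1/4*(-74) = 37/2)
F(p) = p**2
x(G) = (4 + G)/(-95 + G) (x(G) = (G + (-2)**2)/(G - 95) = (G + 4)/(-95 + G) = (4 + G)/(-95 + G))
(m(59) + T)/(x(-195) - 32866) = (37/2 - 3005)/((4 - 195)/(-95 - 195) - 32866) = -5973/(2*(-191/(-290) - 32866)) = -5973/(2*(-1/290*(-191) - 32866)) = -5973/(2*(191/290 - 32866)) = -5973/(2*(-9530949/290)) = -5973/2*(-290/9530949) = 288695/3176983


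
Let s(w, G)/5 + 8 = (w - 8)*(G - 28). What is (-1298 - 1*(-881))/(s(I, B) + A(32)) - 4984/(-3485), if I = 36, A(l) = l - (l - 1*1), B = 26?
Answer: 3043141/1111715 ≈ 2.7373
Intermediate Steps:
A(l) = 1 (A(l) = l - (l - 1) = l - (-1 + l) = l + (1 - l) = 1)
s(w, G) = -40 + 5*(-28 + G)*(-8 + w) (s(w, G) = -40 + 5*((w - 8)*(G - 28)) = -40 + 5*((-8 + w)*(-28 + G)) = -40 + 5*((-28 + G)*(-8 + w)) = -40 + 5*(-28 + G)*(-8 + w))
(-1298 - 1*(-881))/(s(I, B) + A(32)) - 4984/(-3485) = (-1298 - 1*(-881))/((1080 - 140*36 - 40*26 + 5*26*36) + 1) - 4984/(-3485) = (-1298 + 881)/((1080 - 5040 - 1040 + 4680) + 1) - 4984*(-1/3485) = -417/(-320 + 1) + 4984/3485 = -417/(-319) + 4984/3485 = -417*(-1/319) + 4984/3485 = 417/319 + 4984/3485 = 3043141/1111715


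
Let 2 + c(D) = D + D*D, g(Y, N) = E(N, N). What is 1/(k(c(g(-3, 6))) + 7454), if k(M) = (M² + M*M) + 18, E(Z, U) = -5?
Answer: 1/8120 ≈ 0.00012315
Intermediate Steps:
g(Y, N) = -5
c(D) = -2 + D + D² (c(D) = -2 + (D + D*D) = -2 + (D + D²) = -2 + D + D²)
k(M) = 18 + 2*M² (k(M) = (M² + M²) + 18 = 2*M² + 18 = 18 + 2*M²)
1/(k(c(g(-3, 6))) + 7454) = 1/((18 + 2*(-2 - 5 + (-5)²)²) + 7454) = 1/((18 + 2*(-2 - 5 + 25)²) + 7454) = 1/((18 + 2*18²) + 7454) = 1/((18 + 2*324) + 7454) = 1/((18 + 648) + 7454) = 1/(666 + 7454) = 1/8120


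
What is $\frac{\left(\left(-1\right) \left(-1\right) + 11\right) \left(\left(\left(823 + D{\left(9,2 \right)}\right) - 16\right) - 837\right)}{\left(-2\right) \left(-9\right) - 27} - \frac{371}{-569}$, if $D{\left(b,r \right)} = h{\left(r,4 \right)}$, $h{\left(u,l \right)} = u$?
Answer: $\frac{64841}{1707} \approx 37.985$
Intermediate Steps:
$D{\left(b,r \right)} = r$
$\frac{\left(\left(-1\right) \left(-1\right) + 11\right) \left(\left(\left(823 + D{\left(9,2 \right)}\right) - 16\right) - 837\right)}{\left(-2\right) \left(-9\right) - 27} - \frac{371}{-569} = \frac{\left(\left(-1\right) \left(-1\right) + 11\right) \left(\left(\left(823 + 2\right) - 16\right) - 837\right)}{\left(-2\right) \left(-9\right) - 27} - \frac{371}{-569} = \frac{\left(1 + 11\right) \left(\left(825 - 16\right) - 837\right)}{18 - 27} - - \frac{371}{569} = \frac{12 \left(809 - 837\right)}{-9} + \frac{371}{569} = 12 \left(-28\right) \left(- \frac{1}{9}\right) + \frac{371}{569} = \left(-336\right) \left(- \frac{1}{9}\right) + \frac{371}{569} = \frac{112}{3} + \frac{371}{569} = \frac{64841}{1707}$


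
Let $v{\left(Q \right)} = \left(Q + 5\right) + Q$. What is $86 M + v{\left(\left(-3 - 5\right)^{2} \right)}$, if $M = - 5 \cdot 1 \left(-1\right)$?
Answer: $563$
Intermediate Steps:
$M = 5$ ($M = \left(-5\right) \left(-1\right) = 5$)
$v{\left(Q \right)} = 5 + 2 Q$ ($v{\left(Q \right)} = \left(5 + Q\right) + Q = 5 + 2 Q$)
$86 M + v{\left(\left(-3 - 5\right)^{2} \right)} = 86 \cdot 5 + \left(5 + 2 \left(-3 - 5\right)^{2}\right) = 430 + \left(5 + 2 \left(-8\right)^{2}\right) = 430 + \left(5 + 2 \cdot 64\right) = 430 + \left(5 + 128\right) = 430 + 133 = 563$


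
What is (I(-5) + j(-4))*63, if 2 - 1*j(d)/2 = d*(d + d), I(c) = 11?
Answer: -3087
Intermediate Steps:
j(d) = 4 - 4*d² (j(d) = 4 - 2*d*(d + d) = 4 - 2*d*2*d = 4 - 4*d²)
(I(-5) + j(-4))*63 = (11 + (4 - 4*(-4)²))*63 = (11 + (4 - 4*16))*63 = (11 + (4 - 64))*63 = (11 - 60)*63 = -49*63 = -3087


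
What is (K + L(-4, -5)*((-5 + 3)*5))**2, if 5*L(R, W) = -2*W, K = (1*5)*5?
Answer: 25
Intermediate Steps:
K = 25 (K = 5*5 = 25)
L(R, W) = -2*W/5 (L(R, W) = (-2*W)/5 = -2*W/5)
(K + L(-4, -5)*((-5 + 3)*5))**2 = (25 + (-2/5*(-5))*((-5 + 3)*5))**2 = (25 + 2*(-2*5))**2 = (25 + 2*(-10))**2 = (25 - 20)**2 = 5**2 = 25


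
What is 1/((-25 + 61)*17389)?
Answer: 1/626004 ≈ 1.5974e-6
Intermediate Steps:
1/((-25 + 61)*17389) = (1/17389)/36 = (1/36)*(1/17389) = 1/626004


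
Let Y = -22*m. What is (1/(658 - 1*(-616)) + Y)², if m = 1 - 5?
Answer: 12569324769/1623076 ≈ 7744.1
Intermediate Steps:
m = -4
Y = 88 (Y = -22*(-4) = 88)
(1/(658 - 1*(-616)) + Y)² = (1/(658 - 1*(-616)) + 88)² = (1/(658 + 616) + 88)² = (1/1274 + 88)² = (112113/1274)² = 12569324769/1623076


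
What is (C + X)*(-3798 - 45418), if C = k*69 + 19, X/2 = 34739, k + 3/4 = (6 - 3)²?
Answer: -3448380560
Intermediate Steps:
k = 33/4 (k = -¾ + (6 - 3)² = -¾ + 3² = -¾ + 9 = 33/4 ≈ 8.2500)
X = 69478 (X = 2*34739 = 69478)
C = 2353/4 (C = (33/4)*69 + 19 = 2277/4 + 19 = 2353/4 ≈ 588.25)
(C + X)*(-3798 - 45418) = (2353/4 + 69478)*(-3798 - 45418) = (280265/4)*(-49216) = -3448380560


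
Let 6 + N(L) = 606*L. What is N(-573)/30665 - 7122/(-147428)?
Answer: -25487546151/2260439810 ≈ -11.275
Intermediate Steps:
N(L) = -6 + 606*L
N(-573)/30665 - 7122/(-147428) = (-6 + 606*(-573))/30665 - 7122/(-147428) = (-6 - 347238)*(1/30665) - 7122*(-1/147428) = -347244*1/30665 + 3561/73714 = -347244/30665 + 3561/73714 = -25487546151/2260439810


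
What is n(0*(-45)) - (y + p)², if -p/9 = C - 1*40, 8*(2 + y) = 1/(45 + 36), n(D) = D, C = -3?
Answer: -62240769361/419904 ≈ -1.4823e+5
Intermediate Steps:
y = -1295/648 (y = -2 + 1/(8*(45 + 36)) = -2 + (⅛)/81 = -2 + (⅛)*(1/81) = -2 + 1/648 = -1295/648 ≈ -1.9985)
p = 387 (p = -9*(-3 - 1*40) = -9*(-3 - 40) = -9*(-43) = 387)
n(0*(-45)) - (y + p)² = 0*(-45) - (-1295/648 + 387)² = 0 - (249481/648)² = 0 - 1*62240769361/419904 = 0 - 62240769361/419904 = -62240769361/419904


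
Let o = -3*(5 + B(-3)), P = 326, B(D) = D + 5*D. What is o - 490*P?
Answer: -159701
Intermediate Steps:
B(D) = 6*D
o = 39 (o = -3*(5 + 6*(-3)) = -3*(5 - 18) = -3*(-13) = 39)
o - 490*P = 39 - 490*326 = 39 - 159740 = -159701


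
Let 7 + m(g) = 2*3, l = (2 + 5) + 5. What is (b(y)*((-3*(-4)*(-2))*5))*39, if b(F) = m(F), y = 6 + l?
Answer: 4680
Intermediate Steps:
l = 12 (l = 7 + 5 = 12)
m(g) = -1 (m(g) = -7 + 2*3 = -7 + 6 = -1)
y = 18 (y = 6 + 12 = 18)
b(F) = -1
(b(y)*((-3*(-4)*(-2))*5))*39 = --3*(-4)*(-2)*5*39 = -12*(-2)*5*39 = -(-24)*5*39 = -1*(-120)*39 = 120*39 = 4680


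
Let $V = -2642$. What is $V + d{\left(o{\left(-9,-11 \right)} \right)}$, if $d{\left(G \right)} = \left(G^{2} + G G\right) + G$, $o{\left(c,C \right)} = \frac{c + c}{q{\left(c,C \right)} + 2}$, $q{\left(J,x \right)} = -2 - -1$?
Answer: $-2012$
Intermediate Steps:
$q{\left(J,x \right)} = -1$ ($q{\left(J,x \right)} = -2 + 1 = -1$)
$o{\left(c,C \right)} = 2 c$ ($o{\left(c,C \right)} = \frac{c + c}{-1 + 2} = \frac{2 c}{1} = 2 c 1 = 2 c$)
$d{\left(G \right)} = G + 2 G^{2}$ ($d{\left(G \right)} = \left(G^{2} + G^{2}\right) + G = 2 G^{2} + G = G + 2 G^{2}$)
$V + d{\left(o{\left(-9,-11 \right)} \right)} = -2642 + 2 \left(-9\right) \left(1 + 2 \cdot 2 \left(-9\right)\right) = -2642 - 18 \left(1 + 2 \left(-18\right)\right) = -2642 - 18 \left(1 - 36\right) = -2642 - -630 = -2642 + 630 = -2012$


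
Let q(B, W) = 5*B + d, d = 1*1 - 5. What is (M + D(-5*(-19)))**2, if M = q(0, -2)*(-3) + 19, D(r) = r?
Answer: 15876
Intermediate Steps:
d = -4 (d = 1 - 5 = -4)
q(B, W) = -4 + 5*B (q(B, W) = 5*B - 4 = -4 + 5*B)
M = 31 (M = (-4 + 5*0)*(-3) + 19 = (-4 + 0)*(-3) + 19 = -4*(-3) + 19 = 12 + 19 = 31)
(M + D(-5*(-19)))**2 = (31 - 5*(-19))**2 = (31 + 95)**2 = 126**2 = 15876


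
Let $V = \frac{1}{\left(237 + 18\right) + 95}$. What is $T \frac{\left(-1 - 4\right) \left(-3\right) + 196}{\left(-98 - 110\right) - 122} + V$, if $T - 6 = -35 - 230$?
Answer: $\frac{956374}{5775} \approx 165.61$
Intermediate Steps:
$T = -259$ ($T = 6 - 265 = -259$)
$V = \frac{1}{350}$ ($V = \frac{1}{255 + 95} = \frac{1}{350} \approx 0.0028571$)
$T \frac{\left(-1 - 4\right) \left(-3\right) + 196}{\left(-98 - 110\right) - 122} + V = - 259 \frac{\left(-1 - 4\right) \left(-3\right) + 196}{\left(-98 - 110\right) - 122} + \frac{1}{350} = - 259 \frac{\left(-5\right) \left(-3\right) + 196}{-208 - 122} + \frac{1}{350} = - 259 \frac{15 + 196}{-330} + \frac{1}{350} = - 259 \cdot 211 \left(- \frac{1}{330}\right) + \frac{1}{350} = \left(-259\right) \left(- \frac{211}{330}\right) + \frac{1}{350} = \frac{54649}{330} + \frac{1}{350} = \frac{956374}{5775}$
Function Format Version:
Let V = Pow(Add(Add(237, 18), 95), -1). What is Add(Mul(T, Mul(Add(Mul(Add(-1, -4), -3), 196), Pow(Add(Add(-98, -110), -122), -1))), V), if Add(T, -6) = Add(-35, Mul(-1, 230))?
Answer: Rational(956374, 5775) ≈ 165.61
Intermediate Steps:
T = -259 (T = Add(6, Add(-35, Mul(-1, 230))) = Add(6, Add(-35, -230)) = Add(6, -265) = -259)
V = Rational(1, 350) (V = Pow(Add(255, 95), -1) = Pow(350, -1) = Rational(1, 350) ≈ 0.0028571)
Add(Mul(T, Mul(Add(Mul(Add(-1, -4), -3), 196), Pow(Add(Add(-98, -110), -122), -1))), V) = Add(Mul(-259, Mul(Add(Mul(Add(-1, -4), -3), 196), Pow(Add(Add(-98, -110), -122), -1))), Rational(1, 350)) = Add(Mul(-259, Mul(Add(Mul(-5, -3), 196), Pow(Add(-208, -122), -1))), Rational(1, 350)) = Add(Mul(-259, Mul(Add(15, 196), Pow(-330, -1))), Rational(1, 350)) = Add(Mul(-259, Mul(211, Rational(-1, 330))), Rational(1, 350)) = Add(Mul(-259, Rational(-211, 330)), Rational(1, 350)) = Add(Rational(54649, 330), Rational(1, 350)) = Rational(956374, 5775)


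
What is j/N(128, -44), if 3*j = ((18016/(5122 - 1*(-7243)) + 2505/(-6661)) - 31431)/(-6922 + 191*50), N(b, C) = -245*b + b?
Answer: 647167687991/5070140269678080 ≈ 0.00012764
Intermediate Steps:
N(b, C) = -244*b
j = -647167687991/162337995315 (j = (((18016/(5122 - 1*(-7243)) + 2505/(-6661)) - 31431)/(-6922 + 191*50))/3 = (((18016/(5122 + 7243) + 2505*(-1/6661)) - 31431)/(-6922 + 9550))/3 = (((18016/12365 - 2505/6661) - 31431)/2628)/3 = (((18016*(1/12365) - 2505/6661) - 31431)*(1/2628))/3 = (((18016/12365 - 2505/6661) - 31431)*(1/2628))/3 = ((89030251/82363265 - 31431)*(1/2628))/3 = (-2588670751964/82363265*1/2628)/3 = (⅓)*(-647167687991/54112665105) = -647167687991/162337995315 ≈ -3.9865)
j/N(128, -44) = -647167687991/(162337995315*((-244*128))) = -647167687991/162337995315/(-31232) = -647167687991/162337995315*(-1/31232) = 647167687991/5070140269678080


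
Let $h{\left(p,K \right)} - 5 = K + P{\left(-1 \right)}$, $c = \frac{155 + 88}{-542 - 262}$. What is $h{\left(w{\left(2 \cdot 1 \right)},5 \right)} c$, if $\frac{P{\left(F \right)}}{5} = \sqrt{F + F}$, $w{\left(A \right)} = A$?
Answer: $- \frac{405}{134} - \frac{405 i \sqrt{2}}{268} \approx -3.0224 - 2.1371 i$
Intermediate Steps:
$P{\left(F \right)} = 5 \sqrt{2} \sqrt{F}$ ($P{\left(F \right)} = 5 \sqrt{F + F} = 5 \sqrt{2 F} = 5 \sqrt{2} \sqrt{F}$)
$c = - \frac{81}{268}$ ($c = \frac{243}{-804} = 243 \left(- \frac{1}{804}\right) = - \frac{81}{268} \approx -0.30224$)
$h{\left(p,K \right)} = 5 + K + 5 i \sqrt{2}$ ($h{\left(p,K \right)} = 5 + \left(K + 5 \sqrt{2} \sqrt{-1}\right) = 5 + \left(K + 5 \sqrt{2} i\right) = 5 + \left(K + 5 i \sqrt{2}\right) = 5 + K + 5 i \sqrt{2}$)
$h{\left(w{\left(2 \cdot 1 \right)},5 \right)} c = \left(5 + 5 + 5 i \sqrt{2}\right) \left(- \frac{81}{268}\right) = \left(10 + 5 i \sqrt{2}\right) \left(- \frac{81}{268}\right) = - \frac{405}{134} - \frac{405 i \sqrt{2}}{268}$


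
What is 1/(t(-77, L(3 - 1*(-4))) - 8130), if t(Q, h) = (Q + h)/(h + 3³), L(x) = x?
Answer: -17/138245 ≈ -0.00012297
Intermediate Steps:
t(Q, h) = (Q + h)/(27 + h) (t(Q, h) = (Q + h)/(h + 27) = (Q + h)/(27 + h))
1/(t(-77, L(3 - 1*(-4))) - 8130) = 1/((-77 + (3 - 1*(-4)))/(27 + (3 - 1*(-4))) - 8130) = 1/((-77 + (3 + 4))/(27 + (3 + 4)) - 8130) = 1/((-77 + 7)/(27 + 7) - 8130) = 1/(-70/34 - 8130) = 1/((1/34)*(-70) - 8130) = 1/(-35/17 - 8130) = 1/(-138245/17) = -17/138245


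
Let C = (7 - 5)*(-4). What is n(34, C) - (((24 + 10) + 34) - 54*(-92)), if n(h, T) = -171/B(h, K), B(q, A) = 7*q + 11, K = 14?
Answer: -418045/83 ≈ -5036.7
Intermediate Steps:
B(q, A) = 11 + 7*q
C = -8 (C = 2*(-4) = -8)
n(h, T) = -171/(11 + 7*h)
n(34, C) - (((24 + 10) + 34) - 54*(-92)) = -171/(11 + 7*34) - (((24 + 10) + 34) - 54*(-92)) = -171/(11 + 238) - ((34 + 34) + 4968) = -171/249 - (68 + 4968) = -171*1/249 - 1*5036 = -57/83 - 5036 = -418045/83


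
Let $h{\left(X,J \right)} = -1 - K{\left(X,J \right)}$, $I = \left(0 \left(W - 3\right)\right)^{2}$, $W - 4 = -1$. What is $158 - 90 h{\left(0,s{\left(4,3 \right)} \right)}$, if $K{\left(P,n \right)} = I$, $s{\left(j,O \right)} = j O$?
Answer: $248$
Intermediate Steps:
$W = 3$ ($W = 4 - 1 = 3$)
$s{\left(j,O \right)} = O j$
$I = 0$ ($I = \left(0 \left(3 - 3\right)\right)^{2} = \left(0 \cdot 0\right)^{2} = 0^{2} = 0$)
$K{\left(P,n \right)} = 0$
$h{\left(X,J \right)} = -1$ ($h{\left(X,J \right)} = -1 - 0 = -1 + 0 = -1$)
$158 - 90 h{\left(0,s{\left(4,3 \right)} \right)} = 158 - -90 = 158 + 90 = 248$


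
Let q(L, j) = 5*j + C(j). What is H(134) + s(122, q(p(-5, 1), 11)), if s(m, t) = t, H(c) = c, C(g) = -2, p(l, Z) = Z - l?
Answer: 187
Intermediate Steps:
q(L, j) = -2 + 5*j (q(L, j) = 5*j - 2 = -2 + 5*j)
H(134) + s(122, q(p(-5, 1), 11)) = 134 + (-2 + 5*11) = 134 + (-2 + 55) = 134 + 53 = 187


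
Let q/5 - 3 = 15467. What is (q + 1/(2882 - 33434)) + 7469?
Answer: 2591390087/30552 ≈ 84819.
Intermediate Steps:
q = 77350 (q = 15 + 5*15467 = 15 + 77335 = 77350)
(q + 1/(2882 - 33434)) + 7469 = (77350 + 1/(2882 - 33434)) + 7469 = (77350 + 1/(-30552)) + 7469 = (77350 - 1/30552) + 7469 = 2363197199/30552 + 7469 = 2591390087/30552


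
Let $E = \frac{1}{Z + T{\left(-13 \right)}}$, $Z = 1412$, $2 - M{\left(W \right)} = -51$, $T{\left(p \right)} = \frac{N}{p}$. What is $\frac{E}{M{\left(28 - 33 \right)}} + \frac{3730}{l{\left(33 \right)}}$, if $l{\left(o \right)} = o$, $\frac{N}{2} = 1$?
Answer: $\frac{1209467563}{10700382} \approx 113.03$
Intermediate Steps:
$N = 2$ ($N = 2 \cdot 1 = 2$)
$T{\left(p \right)} = \frac{2}{p}$
$M{\left(W \right)} = 53$ ($M{\left(W \right)} = 2 - -51 = 2 + 51 = 53$)
$E = \frac{13}{18354}$ ($E = \frac{1}{1412 + \frac{2}{-13}} = \frac{1}{1412 + 2 \left(- \frac{1}{13}\right)} = \frac{1}{1412 - \frac{2}{13}} = \frac{1}{\frac{18354}{13}} = \frac{13}{18354} \approx 0.00070829$)
$\frac{E}{M{\left(28 - 33 \right)}} + \frac{3730}{l{\left(33 \right)}} = \frac{13}{18354 \cdot 53} + \frac{3730}{33} = \frac{13}{18354} \cdot \frac{1}{53} + 3730 \cdot \frac{1}{33} = \frac{13}{972762} + \frac{3730}{33} = \frac{1209467563}{10700382}$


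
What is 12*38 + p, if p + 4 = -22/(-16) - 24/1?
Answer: 3435/8 ≈ 429.38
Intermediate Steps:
p = -213/8 (p = -4 + (-22/(-16) - 24/1) = -4 + (-22*(-1/16) - 24*1) = -4 + (11/8 - 24) = -4 - 181/8 = -213/8 ≈ -26.625)
12*38 + p = 12*38 - 213/8 = 456 - 213/8 = 3435/8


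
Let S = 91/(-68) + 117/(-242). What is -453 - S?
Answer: -3712295/8228 ≈ -451.18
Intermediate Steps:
S = -14989/8228 (S = 91*(-1/68) + 117*(-1/242) = -91/68 - 117/242 = -14989/8228 ≈ -1.8217)
-453 - S = -453 - 1*(-14989/8228) = -453 + 14989/8228 = -3712295/8228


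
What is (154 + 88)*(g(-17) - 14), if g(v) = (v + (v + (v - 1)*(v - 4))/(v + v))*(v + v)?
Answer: 223850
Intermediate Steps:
g(v) = 2*v*(v + (v + (-1 + v)*(-4 + v))/(2*v)) (g(v) = (v + (v + (-1 + v)*(-4 + v))/((2*v)))*(2*v) = (v + (v + (-1 + v)*(-4 + v))*(1/(2*v)))*(2*v) = (v + (v + (-1 + v)*(-4 + v))/(2*v))*(2*v) = 2*v*(v + (v + (-1 + v)*(-4 + v))/(2*v)))
(154 + 88)*(g(-17) - 14) = (154 + 88)*((4 - 4*(-17) + 3*(-17)²) - 14) = 242*((4 + 68 + 3*289) - 14) = 242*((4 + 68 + 867) - 14) = 242*(939 - 14) = 242*925 = 223850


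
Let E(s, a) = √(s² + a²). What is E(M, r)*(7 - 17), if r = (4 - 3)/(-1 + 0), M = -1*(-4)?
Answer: -10*√17 ≈ -41.231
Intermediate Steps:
M = 4
r = -1 (r = 1/(-1) = 1*(-1) = -1)
E(s, a) = √(a² + s²)
E(M, r)*(7 - 17) = √((-1)² + 4²)*(7 - 17) = √(1 + 16)*(-10) = √17*(-10) = -10*√17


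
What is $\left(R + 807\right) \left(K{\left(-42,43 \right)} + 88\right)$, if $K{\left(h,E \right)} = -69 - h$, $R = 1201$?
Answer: $122488$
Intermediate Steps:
$\left(R + 807\right) \left(K{\left(-42,43 \right)} + 88\right) = \left(1201 + 807\right) \left(\left(-69 - -42\right) + 88\right) = 2008 \left(\left(-69 + 42\right) + 88\right) = 2008 \left(-27 + 88\right) = 2008 \cdot 61 = 122488$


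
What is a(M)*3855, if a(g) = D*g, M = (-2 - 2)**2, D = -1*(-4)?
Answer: 246720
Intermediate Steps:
D = 4
M = 16 (M = (-4)**2 = 16)
a(g) = 4*g
a(M)*3855 = (4*16)*3855 = 64*3855 = 246720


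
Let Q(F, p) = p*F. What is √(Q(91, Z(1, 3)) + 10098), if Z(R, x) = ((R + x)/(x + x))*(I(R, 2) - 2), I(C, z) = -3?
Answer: 2*√22038/3 ≈ 98.968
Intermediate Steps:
Z(R, x) = -5*(R + x)/(2*x) (Z(R, x) = ((R + x)/(x + x))*(-3 - 2) = ((R + x)/((2*x)))*(-5) = ((R + x)*(1/(2*x)))*(-5) = ((R + x)/(2*x))*(-5) = -5*(R + x)/(2*x))
Q(F, p) = F*p
√(Q(91, Z(1, 3)) + 10098) = √(91*((5/2)*(-1*1 - 1*3)/3) + 10098) = √(91*((5/2)*(⅓)*(-1 - 3)) + 10098) = √(91*((5/2)*(⅓)*(-4)) + 10098) = √(91*(-10/3) + 10098) = √(-910/3 + 10098) = √(29384/3) = 2*√22038/3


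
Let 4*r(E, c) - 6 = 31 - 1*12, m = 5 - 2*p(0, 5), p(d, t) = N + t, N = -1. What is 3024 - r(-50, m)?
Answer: 12071/4 ≈ 3017.8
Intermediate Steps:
p(d, t) = -1 + t
m = -3 (m = 5 - 2*(-1 + 5) = 5 - 2*4 = 5 - 8 = -3)
r(E, c) = 25/4 (r(E, c) = 3/2 + (31 - 1*12)/4 = 3/2 + (31 - 12)/4 = 3/2 + (1/4)*19 = 3/2 + 19/4 = 25/4)
3024 - r(-50, m) = 3024 - 1*25/4 = 3024 - 25/4 = 12071/4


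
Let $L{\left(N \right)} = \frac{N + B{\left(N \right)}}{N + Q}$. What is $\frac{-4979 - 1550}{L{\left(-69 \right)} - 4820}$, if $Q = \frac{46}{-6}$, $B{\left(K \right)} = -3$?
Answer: $\frac{750835}{554192} \approx 1.3548$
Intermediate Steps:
$Q = - \frac{23}{3}$ ($Q = 46 \left(- \frac{1}{6}\right) = - \frac{23}{3} \approx -7.6667$)
$L{\left(N \right)} = \frac{-3 + N}{- \frac{23}{3} + N}$ ($L{\left(N \right)} = \frac{N - 3}{N - \frac{23}{3}} = \frac{-3 + N}{- \frac{23}{3} + N}$)
$\frac{-4979 - 1550}{L{\left(-69 \right)} - 4820} = \frac{-4979 - 1550}{\frac{3 \left(-3 - 69\right)}{-23 + 3 \left(-69\right)} - 4820} = - \frac{6529}{3 \frac{1}{-23 - 207} \left(-72\right) - 4820} = - \frac{6529}{3 \frac{1}{-230} \left(-72\right) - 4820} = - \frac{6529}{3 \left(- \frac{1}{230}\right) \left(-72\right) - 4820} = - \frac{6529}{\frac{108}{115} - 4820} = - \frac{6529}{- \frac{554192}{115}} = \left(-6529\right) \left(- \frac{115}{554192}\right) = \frac{750835}{554192}$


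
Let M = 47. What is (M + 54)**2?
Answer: 10201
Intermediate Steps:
(M + 54)**2 = (47 + 54)**2 = 101**2 = 10201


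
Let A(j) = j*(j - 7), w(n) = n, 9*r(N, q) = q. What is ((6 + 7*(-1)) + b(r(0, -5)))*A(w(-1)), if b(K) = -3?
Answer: -32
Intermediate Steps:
r(N, q) = q/9
A(j) = j*(-7 + j)
((6 + 7*(-1)) + b(r(0, -5)))*A(w(-1)) = ((6 + 7*(-1)) - 3)*(-(-7 - 1)) = ((6 - 7) - 3)*(-1*(-8)) = (-1 - 3)*8 = -4*8 = -32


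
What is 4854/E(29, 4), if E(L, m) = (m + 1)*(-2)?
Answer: -2427/5 ≈ -485.40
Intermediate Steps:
E(L, m) = -2 - 2*m (E(L, m) = (1 + m)*(-2) = -2 - 2*m)
4854/E(29, 4) = 4854/(-2 - 2*4) = 4854/(-2 - 8) = 4854/(-10) = 4854*(-⅒) = -2427/5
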